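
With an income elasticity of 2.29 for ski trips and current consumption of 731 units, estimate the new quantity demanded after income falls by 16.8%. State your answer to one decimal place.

449.8

%ΔQ ≈ η × %ΔI = 2.29 × (-16.8%) = -38.472%.
New Q ≈ 731 × (1 − 0.38472) = 449.8.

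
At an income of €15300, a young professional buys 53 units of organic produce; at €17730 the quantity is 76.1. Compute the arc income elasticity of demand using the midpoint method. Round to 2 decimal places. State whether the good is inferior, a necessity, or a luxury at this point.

ΔQ = 76.1 − 53 = 23.1; midpoint Q̄ = (53 + 76.1)/2 = 64.55.
ΔI = 17730 − 15300 = 2430; midpoint Ī = (15300 + 17730)/2 = 16515.
η = (ΔQ/Q̄) ÷ (ΔI/Ī) = (23.1/64.55) ÷ (2430/16515) = 2.43.
η > 1 ⇒ luxury.

2.43 (luxury)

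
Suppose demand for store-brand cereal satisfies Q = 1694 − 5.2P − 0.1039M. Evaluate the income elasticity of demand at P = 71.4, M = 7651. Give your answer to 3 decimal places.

-1.506

At P = 71.4, M = 7651: Q = 527.781.
Holding P constant, ∂Q/∂M = −0.1039.
η_M = (∂Q/∂M)·(M/Q) = -0.1039 × (7651/527.781) = -1.506.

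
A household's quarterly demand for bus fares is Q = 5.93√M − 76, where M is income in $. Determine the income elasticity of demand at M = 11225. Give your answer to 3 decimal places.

At M = 11225: Q = 552.272.
dQ/dM = 5.93/(2√M) = 0.0279854 at this income.
η = (dQ/dM)·(M/Q) = 0.0279854 × (11225/552.272) = 0.569.

0.569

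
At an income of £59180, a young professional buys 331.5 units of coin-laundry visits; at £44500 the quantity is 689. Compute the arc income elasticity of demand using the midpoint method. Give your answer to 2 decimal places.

ΔQ = 689 − 331.5 = 357.5; midpoint Q̄ = (331.5 + 689)/2 = 510.25.
ΔI = 44500 − 59180 = -14680; midpoint Ī = (59180 + 44500)/2 = 51840.
η = (ΔQ/Q̄) ÷ (ΔI/Ī) = (357.5/510.25) ÷ (-14680/51840) = -2.47.

-2.47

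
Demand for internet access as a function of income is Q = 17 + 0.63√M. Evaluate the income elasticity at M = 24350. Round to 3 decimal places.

At M = 24350: Q = 115.308.
dQ/dM = 0.63/(2√M) = 0.00201865 at this income.
η = (dQ/dM)·(M/Q) = 0.00201865 × (24350/115.308) = 0.426.

0.426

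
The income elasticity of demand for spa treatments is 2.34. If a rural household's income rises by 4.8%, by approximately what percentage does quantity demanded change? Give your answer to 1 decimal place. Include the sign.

11.2%

%ΔQ ≈ η × %ΔI = 2.34 × 4.8% = 11.2%.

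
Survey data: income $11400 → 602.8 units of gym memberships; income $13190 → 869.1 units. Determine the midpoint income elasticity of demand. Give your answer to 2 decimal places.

2.49

ΔQ = 869.1 − 602.8 = 266.3; midpoint Q̄ = (602.8 + 869.1)/2 = 735.95.
ΔI = 13190 − 11400 = 1790; midpoint Ī = (11400 + 13190)/2 = 12295.
η = (ΔQ/Q̄) ÷ (ΔI/Ī) = (266.3/735.95) ÷ (1790/12295) = 2.49.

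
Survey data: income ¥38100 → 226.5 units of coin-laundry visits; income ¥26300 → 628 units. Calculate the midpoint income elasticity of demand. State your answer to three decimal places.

-2.564

ΔQ = 628 − 226.5 = 401.5; midpoint Q̄ = (226.5 + 628)/2 = 427.25.
ΔI = 26300 − 38100 = -11800; midpoint Ī = (38100 + 26300)/2 = 32200.
η = (ΔQ/Q̄) ÷ (ΔI/Ī) = (401.5/427.25) ÷ (-11800/32200) = -2.564.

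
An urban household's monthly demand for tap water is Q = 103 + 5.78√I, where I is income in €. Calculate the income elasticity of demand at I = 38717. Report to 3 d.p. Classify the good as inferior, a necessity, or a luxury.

0.458 (necessity)

At I = 38717: Q = 1240.310.
dQ/dI = 5.78/(2√I) = 0.0146875 at this income.
η = (dQ/dI)·(I/Q) = 0.0146875 × (38717/1240.310) = 0.458.
Since 0 < η < 1, the good is a necessity.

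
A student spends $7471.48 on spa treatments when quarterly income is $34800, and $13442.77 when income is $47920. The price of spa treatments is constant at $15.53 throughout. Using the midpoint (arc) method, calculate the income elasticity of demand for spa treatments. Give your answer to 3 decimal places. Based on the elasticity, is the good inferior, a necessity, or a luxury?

1.800 (luxury)

With a constant price, Q₁ = 7471.48/15.53 = 481.100 and Q₂ = 13442.77/15.53 = 865.600 (equivalently, work directly with expenditure since P cancels).
Midpoint %ΔQ = (13442.77 − 7471.48)/10457.13 = 0.57103; midpoint %ΔI = (47920 − 34800)/41360 = 0.31721.
η = 0.57103 / 0.31721 = 1.800.
η > 1 ⇒ luxury.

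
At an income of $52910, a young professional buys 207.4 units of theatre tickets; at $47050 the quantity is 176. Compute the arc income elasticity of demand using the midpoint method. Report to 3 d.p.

ΔQ = 176 − 207.4 = -31.4; midpoint Q̄ = (207.4 + 176)/2 = 191.7.
ΔI = 47050 − 52910 = -5860; midpoint Ī = (52910 + 47050)/2 = 49980.
η = (ΔQ/Q̄) ÷ (ΔI/Ī) = (-31.4/191.7) ÷ (-5860/49980) = 1.397.

1.397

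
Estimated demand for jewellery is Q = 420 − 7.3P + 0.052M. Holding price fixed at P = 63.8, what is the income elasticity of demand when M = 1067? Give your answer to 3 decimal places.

5.694

At P = 63.8, M = 1067: Q = 9.744.
Holding P constant, ∂Q/∂M = 0.052.
η_M = (∂Q/∂M)·(M/Q) = 0.052 × (1067/9.744) = 5.694.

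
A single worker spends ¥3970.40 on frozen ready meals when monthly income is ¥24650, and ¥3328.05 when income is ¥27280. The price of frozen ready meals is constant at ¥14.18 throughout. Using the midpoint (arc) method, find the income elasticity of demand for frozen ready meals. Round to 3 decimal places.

-1.738

With a constant price, Q₁ = 3970.40/14.18 = 280.000 and Q₂ = 3328.05/14.18 = 234.700 (equivalently, work directly with expenditure since P cancels).
Midpoint %ΔQ = (3328.05 − 3970.40)/3649.23 = -0.17602; midpoint %ΔI = (27280 − 24650)/25965 = 0.10129.
η = -0.17602 / 0.10129 = -1.738.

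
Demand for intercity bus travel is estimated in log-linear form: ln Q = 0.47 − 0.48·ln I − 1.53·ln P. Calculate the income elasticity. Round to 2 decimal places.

-0.48

In a log-linear demand, the coefficient on ln I is the income elasticity.
So η = -0.48.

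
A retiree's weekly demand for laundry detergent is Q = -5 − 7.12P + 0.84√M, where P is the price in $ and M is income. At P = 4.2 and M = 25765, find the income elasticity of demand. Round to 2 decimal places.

At P = 4.2, M = 25765: Q = 99.928.
Holding P constant, ∂Q/∂M = 0.84/(2√M) = 0.00261658.
η_M = (∂Q/∂M)·(M/Q) = 0.00261658 × (25765/99.928) = 0.67.

0.67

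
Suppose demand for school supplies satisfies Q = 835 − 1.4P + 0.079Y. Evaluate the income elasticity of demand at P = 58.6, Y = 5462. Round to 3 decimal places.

0.364

At P = 58.6, Y = 5462: Q = 1184.458.
Holding P constant, ∂Q/∂Y = 0.079.
η_Y = (∂Q/∂Y)·(Y/Q) = 0.079 × (5462/1184.458) = 0.364.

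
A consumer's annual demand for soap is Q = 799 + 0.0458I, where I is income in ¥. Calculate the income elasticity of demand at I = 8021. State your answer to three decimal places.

0.315

At I = 8021: Q = 1166.362.
dQ/dI = 0.0458.
η = (dQ/dI)·(I/Q) = 0.0458 × (8021/1166.362) = 0.315.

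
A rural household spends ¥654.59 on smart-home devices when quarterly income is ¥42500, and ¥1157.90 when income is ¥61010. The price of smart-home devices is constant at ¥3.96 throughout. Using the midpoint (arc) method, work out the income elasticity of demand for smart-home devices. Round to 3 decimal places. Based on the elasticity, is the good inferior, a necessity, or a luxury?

1.553 (luxury)

With a constant price, Q₁ = 654.59/3.96 = 165.301 and Q₂ = 1157.90/3.96 = 292.399 (equivalently, work directly with expenditure since P cancels).
Midpoint %ΔQ = (1157.90 − 654.59)/906.25 = 0.55538; midpoint %ΔI = (61010 − 42500)/51755 = 0.35765.
η = 0.55538 / 0.35765 = 1.553.
η > 1 ⇒ luxury.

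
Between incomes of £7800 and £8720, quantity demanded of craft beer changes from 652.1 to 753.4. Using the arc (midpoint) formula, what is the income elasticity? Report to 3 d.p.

1.294

ΔQ = 753.4 − 652.1 = 101.3; midpoint Q̄ = (652.1 + 753.4)/2 = 702.75.
ΔI = 8720 − 7800 = 920; midpoint Ī = (7800 + 8720)/2 = 8260.
η = (ΔQ/Q̄) ÷ (ΔI/Ī) = (101.3/702.75) ÷ (920/8260) = 1.294.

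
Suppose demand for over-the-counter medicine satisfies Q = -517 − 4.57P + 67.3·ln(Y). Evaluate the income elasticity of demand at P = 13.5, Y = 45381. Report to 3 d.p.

0.471

At P = 13.5, Y = 45381: Q = 142.953.
Holding P constant, ∂Q/∂Y = 67.3/Y = 0.001483.
η_Y = (∂Q/∂Y)·(Y/Q) = 0.001483 × (45381/142.953) = 0.471.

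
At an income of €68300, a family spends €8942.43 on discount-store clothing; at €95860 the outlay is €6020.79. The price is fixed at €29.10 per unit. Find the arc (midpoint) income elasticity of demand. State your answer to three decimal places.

-1.163

With a constant price, Q₁ = 8942.43/29.10 = 307.300 and Q₂ = 6020.79/29.10 = 206.900 (equivalently, work directly with expenditure since P cancels).
Midpoint %ΔQ = (6020.79 − 8942.43)/7481.61 = -0.39051; midpoint %ΔI = (95860 − 68300)/82080 = 0.33577.
η = -0.39051 / 0.33577 = -1.163.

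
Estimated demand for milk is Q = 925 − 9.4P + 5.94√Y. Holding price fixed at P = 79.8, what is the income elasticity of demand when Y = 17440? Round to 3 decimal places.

0.409

At P = 79.8, Y = 17440: Q = 959.320.
Holding P constant, ∂Q/∂Y = 5.94/(2√Y) = 0.0224897.
η_Y = (∂Q/∂Y)·(Y/Q) = 0.0224897 × (17440/959.320) = 0.409.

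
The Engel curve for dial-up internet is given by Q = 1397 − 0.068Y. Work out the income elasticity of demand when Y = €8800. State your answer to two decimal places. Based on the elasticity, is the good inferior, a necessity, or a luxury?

-0.75 (inferior good)

At Y = 8800: Q = 798.600.
dQ/dY = −0.068.
η = (dQ/dY)·(Y/Q) = -0.068 × (8800/798.600) = -0.75.
Since η < 0, the good is an inferior good.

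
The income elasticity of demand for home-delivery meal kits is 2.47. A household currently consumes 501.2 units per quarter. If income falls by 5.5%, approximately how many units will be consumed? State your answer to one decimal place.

%ΔQ ≈ η × %ΔI = 2.47 × (-5.5%) = -13.585%.
New Q ≈ 501.2 × (1 − 0.13585) = 433.1.

433.1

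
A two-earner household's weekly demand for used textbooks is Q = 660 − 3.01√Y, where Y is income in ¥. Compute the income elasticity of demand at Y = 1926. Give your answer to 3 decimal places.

-0.125

At Y = 1926: Q = 527.902.
dQ/dY = -3.01/(2√Y) = -0.0342932 at this income.
η = (dQ/dY)·(Y/Q) = -0.0342932 × (1926/527.902) = -0.125.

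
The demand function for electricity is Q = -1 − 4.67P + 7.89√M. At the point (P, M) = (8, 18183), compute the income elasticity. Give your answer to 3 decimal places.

0.519

At P = 8, M = 18183: Q = 1025.562.
Holding P constant, ∂Q/∂M = 7.89/(2√M) = 0.029256.
η_M = (∂Q/∂M)·(M/Q) = 0.029256 × (18183/1025.562) = 0.519.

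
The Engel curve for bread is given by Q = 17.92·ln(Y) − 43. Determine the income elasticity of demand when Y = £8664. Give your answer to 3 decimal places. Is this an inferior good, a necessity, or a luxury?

0.150 (necessity)

At Y = 8664: Q = 119.479.
dQ/dY = 17.92/Y = 0.00206833 at this income.
η = (dQ/dY)·(Y/Q) = 0.00206833 × (8664/119.479) = 0.150.
Since 0 < η < 1, the good is a necessity.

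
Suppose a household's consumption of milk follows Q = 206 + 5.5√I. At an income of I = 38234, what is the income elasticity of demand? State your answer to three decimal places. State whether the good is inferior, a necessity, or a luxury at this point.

0.420 (necessity)

At I = 38234: Q = 1281.443.
dQ/dI = 5.5/(2√I) = 0.014064 at this income.
η = (dQ/dI)·(I/Q) = 0.014064 × (38234/1281.443) = 0.420.
Since 0 < η < 1, the good is a necessity.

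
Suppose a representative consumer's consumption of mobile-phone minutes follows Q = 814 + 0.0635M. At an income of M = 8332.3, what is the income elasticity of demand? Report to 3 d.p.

At M = 8332.3: Q = 1343.101.
dQ/dM = 0.0635.
η = (dQ/dM)·(M/Q) = 0.0635 × (8332.3/1343.101) = 0.394.

0.394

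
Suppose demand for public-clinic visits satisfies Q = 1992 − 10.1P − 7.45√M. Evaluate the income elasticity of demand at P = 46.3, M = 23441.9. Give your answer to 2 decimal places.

-1.49

At P = 46.3, M = 23441.9: Q = 383.719.
Holding P constant, ∂Q/∂M = -7.45/(2√M) = -0.0243293.
η_M = (∂Q/∂M)·(M/Q) = -0.0243293 × (23441.9/383.719) = -1.49.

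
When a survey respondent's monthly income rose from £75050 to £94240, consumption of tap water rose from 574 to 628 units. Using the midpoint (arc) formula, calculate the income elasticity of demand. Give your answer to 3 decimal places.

0.396

ΔQ = 628 − 574 = 54; midpoint Q̄ = (574 + 628)/2 = 601.
ΔI = 94240 − 75050 = 19190; midpoint Ī = (75050 + 94240)/2 = 84645.
η = (ΔQ/Q̄) ÷ (ΔI/Ī) = (54/601) ÷ (19190/84645) = 0.396.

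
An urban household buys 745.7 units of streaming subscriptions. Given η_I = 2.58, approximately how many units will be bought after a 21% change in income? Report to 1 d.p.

%ΔQ ≈ η × %ΔI = 2.58 × 21% = 54.18%.
New Q ≈ 745.7 × (1 + 0.5418) = 1149.7.

1149.7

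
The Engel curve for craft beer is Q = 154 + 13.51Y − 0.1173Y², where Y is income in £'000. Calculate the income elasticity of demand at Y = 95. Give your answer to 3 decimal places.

At Y = 95: Q = 378.8175.
dQ/dY = 13.51 − 0.2346Y = -8.77700.
η = (dQ/dY)·(Y/Q) = -8.77700 × (95/378.8175) = -2.201.

-2.201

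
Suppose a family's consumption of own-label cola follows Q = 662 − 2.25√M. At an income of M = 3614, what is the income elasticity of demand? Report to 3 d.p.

-0.128

At M = 3614: Q = 526.738.
dQ/dM = -2.25/(2√M) = -0.0187136 at this income.
η = (dQ/dM)·(M/Q) = -0.0187136 × (3614/526.738) = -0.128.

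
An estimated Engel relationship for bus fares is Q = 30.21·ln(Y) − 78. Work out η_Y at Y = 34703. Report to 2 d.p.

At Y = 34703: Q = 237.833.
dQ/dY = 30.21/Y = 0.00087053 at this income.
η = (dQ/dY)·(Y/Q) = 0.00087053 × (34703/237.833) = 0.13.

0.13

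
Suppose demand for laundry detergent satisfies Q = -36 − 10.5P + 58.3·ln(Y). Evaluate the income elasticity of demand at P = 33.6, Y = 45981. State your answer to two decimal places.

0.25

At P = 33.6, Y = 45981: Q = 237.108.
Holding P constant, ∂Q/∂Y = 58.3/Y = 0.00126792.
η_Y = (∂Q/∂Y)·(Y/Q) = 0.00126792 × (45981/237.108) = 0.25.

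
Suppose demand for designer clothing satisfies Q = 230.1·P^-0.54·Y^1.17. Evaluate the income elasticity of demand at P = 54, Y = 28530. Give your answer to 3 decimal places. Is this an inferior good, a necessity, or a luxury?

For a multiplicative demand Q = A·P^α·Y^β, the income elasticity is β everywhere.
Here β = 1.17, so η = 1.170.
Since η > 1, this is a luxury.

1.170 (luxury)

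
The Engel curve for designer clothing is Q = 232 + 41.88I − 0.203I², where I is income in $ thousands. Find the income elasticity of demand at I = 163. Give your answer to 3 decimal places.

-2.379

At I = 163: Q = 1664.9330.
dQ/dI = 41.88 − 0.406I = -24.29800.
η = (dQ/dI)·(I/Q) = -24.29800 × (163/1664.9330) = -2.379.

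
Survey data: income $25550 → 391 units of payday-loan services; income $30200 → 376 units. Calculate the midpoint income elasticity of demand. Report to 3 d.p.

ΔQ = 376 − 391 = -15; midpoint Q̄ = (391 + 376)/2 = 383.5.
ΔI = 30200 − 25550 = 4650; midpoint Ī = (25550 + 30200)/2 = 27875.
η = (ΔQ/Q̄) ÷ (ΔI/Ī) = (-15/383.5) ÷ (4650/27875) = -0.234.

-0.234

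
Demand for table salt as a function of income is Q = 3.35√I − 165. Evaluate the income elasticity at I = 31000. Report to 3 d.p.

0.694

At I = 31000: Q = 424.828.
dQ/dI = 3.35/(2√I) = 0.00951336 at this income.
η = (dQ/dI)·(I/Q) = 0.00951336 × (31000/424.828) = 0.694.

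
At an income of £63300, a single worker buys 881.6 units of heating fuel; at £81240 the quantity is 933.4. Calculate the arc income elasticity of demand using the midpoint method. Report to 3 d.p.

0.230

ΔQ = 933.4 − 881.6 = 51.8; midpoint Q̄ = (881.6 + 933.4)/2 = 907.5.
ΔI = 81240 − 63300 = 17940; midpoint Ī = (63300 + 81240)/2 = 72270.
η = (ΔQ/Q̄) ÷ (ΔI/Ī) = (51.8/907.5) ÷ (17940/72270) = 0.230.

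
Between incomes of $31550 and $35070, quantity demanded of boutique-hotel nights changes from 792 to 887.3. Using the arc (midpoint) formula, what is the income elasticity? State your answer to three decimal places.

ΔQ = 887.3 − 792 = 95.3; midpoint Q̄ = (792 + 887.3)/2 = 839.65.
ΔI = 35070 − 31550 = 3520; midpoint Ī = (31550 + 35070)/2 = 33310.
η = (ΔQ/Q̄) ÷ (ΔI/Ī) = (95.3/839.65) ÷ (3520/33310) = 1.074.

1.074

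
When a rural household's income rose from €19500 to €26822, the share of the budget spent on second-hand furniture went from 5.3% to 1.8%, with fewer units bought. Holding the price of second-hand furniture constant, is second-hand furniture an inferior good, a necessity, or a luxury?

inferior good

Quantity demanded falls as income rises, so η < 0.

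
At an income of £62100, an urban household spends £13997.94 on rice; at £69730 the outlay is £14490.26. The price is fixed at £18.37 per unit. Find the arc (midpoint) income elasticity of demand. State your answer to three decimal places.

With a constant price, Q₁ = 13997.94/18.37 = 762.000 and Q₂ = 14490.26/18.37 = 788.800 (equivalently, work directly with expenditure since P cancels).
Midpoint %ΔQ = (14490.26 − 13997.94)/14244.10 = 0.03456; midpoint %ΔI = (69730 − 62100)/65915 = 0.11576.
η = 0.03456 / 0.11576 = 0.299.

0.299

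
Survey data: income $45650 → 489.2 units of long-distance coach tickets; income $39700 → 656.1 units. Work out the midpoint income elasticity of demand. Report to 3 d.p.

ΔQ = 656.1 − 489.2 = 166.9; midpoint Q̄ = (489.2 + 656.1)/2 = 572.65.
ΔI = 39700 − 45650 = -5950; midpoint Ī = (45650 + 39700)/2 = 42675.
η = (ΔQ/Q̄) ÷ (ΔI/Ī) = (166.9/572.65) ÷ (-5950/42675) = -2.090.

-2.090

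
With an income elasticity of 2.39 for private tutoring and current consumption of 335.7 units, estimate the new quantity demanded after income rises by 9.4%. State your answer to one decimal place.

411.1

%ΔQ ≈ η × %ΔI = 2.39 × 9.4% = 22.466%.
New Q ≈ 335.7 × (1 + 0.22466) = 411.1.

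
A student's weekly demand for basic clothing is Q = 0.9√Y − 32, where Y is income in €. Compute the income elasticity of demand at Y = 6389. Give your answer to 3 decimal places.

At Y = 6389: Q = 39.938.
dQ/dY = 0.9/(2√Y) = 0.00562984 at this income.
η = (dQ/dY)·(Y/Q) = 0.00562984 × (6389/39.938) = 0.901.

0.901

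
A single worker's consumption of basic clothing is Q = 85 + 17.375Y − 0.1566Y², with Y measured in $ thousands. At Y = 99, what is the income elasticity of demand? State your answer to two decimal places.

At Y = 99: Q = 270.2884.
dQ/dY = 17.375 − 0.3132Y = -13.63180.
η = (dQ/dY)·(Y/Q) = -13.63180 × (99/270.2884) = -4.99.

-4.99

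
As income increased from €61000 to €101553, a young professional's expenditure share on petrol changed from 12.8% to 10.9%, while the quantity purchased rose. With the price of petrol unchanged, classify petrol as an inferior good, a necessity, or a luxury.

Quantity rises but the budget share falls as income rises, so 0 < η < 1.

necessity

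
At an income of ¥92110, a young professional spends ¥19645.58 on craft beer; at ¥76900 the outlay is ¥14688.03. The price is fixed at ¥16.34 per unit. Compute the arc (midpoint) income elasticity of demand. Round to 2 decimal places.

1.60

With a constant price, Q₁ = 19645.58/16.34 = 1202.300 and Q₂ = 14688.03/16.34 = 898.900 (equivalently, work directly with expenditure since P cancels).
Midpoint %ΔQ = (14688.03 − 19645.58)/17166.81 = -0.28879; midpoint %ΔI = (76900 − 92110)/84505 = -0.17999.
η = -0.28879 / -0.17999 = 1.60.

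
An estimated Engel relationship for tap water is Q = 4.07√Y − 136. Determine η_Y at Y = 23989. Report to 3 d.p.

At Y = 23989: Q = 494.377.
dQ/dY = 4.07/(2√Y) = 0.0131389 at this income.
η = (dQ/dY)·(Y/Q) = 0.0131389 × (23989/494.377) = 0.638.

0.638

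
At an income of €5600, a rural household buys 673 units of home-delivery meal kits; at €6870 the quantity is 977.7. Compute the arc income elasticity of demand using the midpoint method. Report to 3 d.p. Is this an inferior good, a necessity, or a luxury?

1.812 (luxury)

ΔQ = 977.7 − 673 = 304.7; midpoint Q̄ = (673 + 977.7)/2 = 825.35.
ΔI = 6870 − 5600 = 1270; midpoint Ī = (5600 + 6870)/2 = 6235.
η = (ΔQ/Q̄) ÷ (ΔI/Ī) = (304.7/825.35) ÷ (1270/6235) = 1.812.
η > 1 ⇒ luxury.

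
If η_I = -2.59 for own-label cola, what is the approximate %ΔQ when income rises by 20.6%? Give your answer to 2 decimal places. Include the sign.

%ΔQ ≈ η × %ΔI = -2.59 × 20.6% = -53.35%.

-53.35%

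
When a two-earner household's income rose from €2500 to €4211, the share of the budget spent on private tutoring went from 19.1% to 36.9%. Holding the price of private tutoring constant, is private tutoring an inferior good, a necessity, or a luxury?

The budget share rises as income rises, so η > 1.

luxury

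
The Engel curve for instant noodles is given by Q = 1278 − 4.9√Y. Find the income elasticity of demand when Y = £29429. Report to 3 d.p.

At Y = 29429: Q = 437.411.
dQ/dY = -4.9/(2√Y) = -0.0142816 at this income.
η = (dQ/dY)·(Y/Q) = -0.0142816 × (29429/437.411) = -0.961.

-0.961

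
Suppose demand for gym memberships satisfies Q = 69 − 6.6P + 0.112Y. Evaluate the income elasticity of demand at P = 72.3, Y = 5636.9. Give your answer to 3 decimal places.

2.829

At P = 72.3, Y = 5636.9: Q = 223.153.
Holding P constant, ∂Q/∂Y = 0.112.
η_Y = (∂Q/∂Y)·(Y/Q) = 0.112 × (5636.9/223.153) = 2.829.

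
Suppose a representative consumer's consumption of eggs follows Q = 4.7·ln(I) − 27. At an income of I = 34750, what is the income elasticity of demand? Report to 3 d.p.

At I = 34750: Q = 22.143.
dQ/dI = 4.7/I = 0.000135252 at this income.
η = (dQ/dI)·(I/Q) = 0.000135252 × (34750/22.143) = 0.212.

0.212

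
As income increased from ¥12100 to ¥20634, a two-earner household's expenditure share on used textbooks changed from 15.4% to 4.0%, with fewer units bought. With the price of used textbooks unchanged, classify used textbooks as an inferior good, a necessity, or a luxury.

inferior good

Quantity demanded falls as income rises, so η < 0.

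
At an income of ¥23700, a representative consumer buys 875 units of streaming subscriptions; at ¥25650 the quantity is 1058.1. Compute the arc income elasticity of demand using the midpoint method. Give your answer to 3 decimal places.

2.397

ΔQ = 1058.1 − 875 = 183.1; midpoint Q̄ = (875 + 1058.1)/2 = 966.55.
ΔI = 25650 − 23700 = 1950; midpoint Ī = (23700 + 25650)/2 = 24675.
η = (ΔQ/Q̄) ÷ (ΔI/Ī) = (183.1/966.55) ÷ (1950/24675) = 2.397.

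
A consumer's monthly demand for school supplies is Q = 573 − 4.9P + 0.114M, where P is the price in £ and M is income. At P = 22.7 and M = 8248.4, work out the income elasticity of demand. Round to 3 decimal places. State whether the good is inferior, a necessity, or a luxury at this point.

At P = 22.7, M = 8248.4: Q = 1402.088.
Holding P constant, ∂Q/∂M = 0.114.
η_M = (∂Q/∂M)·(M/Q) = 0.114 × (8248.4/1402.088) = 0.671.
Since 0 < η < 1, this is a necessity.

0.671 (necessity)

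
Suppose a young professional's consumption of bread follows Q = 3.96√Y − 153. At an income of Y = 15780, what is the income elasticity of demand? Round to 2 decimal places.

At Y = 15780: Q = 344.449.
dQ/dY = 3.96/(2√Y) = 0.015762 at this income.
η = (dQ/dY)·(Y/Q) = 0.015762 × (15780/344.449) = 0.72.

0.72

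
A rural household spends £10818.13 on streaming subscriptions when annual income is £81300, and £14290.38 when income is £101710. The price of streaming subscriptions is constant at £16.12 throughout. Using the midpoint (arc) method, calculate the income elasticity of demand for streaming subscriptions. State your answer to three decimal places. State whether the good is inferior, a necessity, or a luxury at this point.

1.240 (luxury)

With a constant price, Q₁ = 10818.13/16.12 = 671.100 and Q₂ = 14290.38/16.12 = 886.500 (equivalently, work directly with expenditure since P cancels).
Midpoint %ΔQ = (14290.38 − 10818.13)/12554.26 = 0.27658; midpoint %ΔI = (101710 − 81300)/91505 = 0.22305.
η = 0.27658 / 0.22305 = 1.240.
η > 1 ⇒ luxury.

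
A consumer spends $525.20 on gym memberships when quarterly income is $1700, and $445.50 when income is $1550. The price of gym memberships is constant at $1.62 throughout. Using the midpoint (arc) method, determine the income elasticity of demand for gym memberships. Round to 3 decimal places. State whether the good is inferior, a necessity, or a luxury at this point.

With a constant price, Q₁ = 525.20/1.62 = 324.198 and Q₂ = 445.50/1.62 = 275.000 (equivalently, work directly with expenditure since P cancels).
Midpoint %ΔQ = (445.50 − 525.20)/485.35 = -0.16421; midpoint %ΔI = (1550 − 1700)/1625 = -0.09231.
η = -0.16421 / -0.09231 = 1.779.
η > 1 ⇒ luxury.

1.779 (luxury)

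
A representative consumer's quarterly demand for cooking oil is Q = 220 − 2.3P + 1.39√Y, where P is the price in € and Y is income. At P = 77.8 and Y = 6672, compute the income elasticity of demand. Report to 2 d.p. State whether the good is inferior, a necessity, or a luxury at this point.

At P = 77.8, Y = 6672: Q = 154.598.
Holding P constant, ∂Q/∂Y = 1.39/(2√Y) = 0.00850857.
η_Y = (∂Q/∂Y)·(Y/Q) = 0.00850857 × (6672/154.598) = 0.37.
Since 0 < η < 1, this is a necessity.

0.37 (necessity)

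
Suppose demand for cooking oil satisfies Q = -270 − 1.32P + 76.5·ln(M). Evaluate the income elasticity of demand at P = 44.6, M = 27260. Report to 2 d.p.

At P = 44.6, M = 27260: Q = 452.436.
Holding P constant, ∂Q/∂M = 76.5/M = 0.00280631.
η_M = (∂Q/∂M)·(M/Q) = 0.00280631 × (27260/452.436) = 0.17.

0.17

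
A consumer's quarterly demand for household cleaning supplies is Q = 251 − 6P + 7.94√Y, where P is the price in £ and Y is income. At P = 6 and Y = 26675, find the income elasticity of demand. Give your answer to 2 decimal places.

0.43

At P = 6, Y = 26675: Q = 1511.799.
Holding P constant, ∂Q/∂Y = 7.94/(2√Y) = 0.0243074.
η_Y = (∂Q/∂Y)·(Y/Q) = 0.0243074 × (26675/1511.799) = 0.43.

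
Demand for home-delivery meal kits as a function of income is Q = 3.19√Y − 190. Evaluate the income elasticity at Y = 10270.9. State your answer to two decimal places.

1.21

At Y = 10270.9: Q = 133.292.
dQ/dY = 3.19/(2√Y) = 0.0157382 at this income.
η = (dQ/dY)·(Y/Q) = 0.0157382 × (10270.9/133.292) = 1.21.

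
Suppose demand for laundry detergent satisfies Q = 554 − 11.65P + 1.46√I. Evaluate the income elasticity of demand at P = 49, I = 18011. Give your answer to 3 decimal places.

0.547

At P = 49, I = 18011: Q = 179.089.
Holding P constant, ∂Q/∂I = 1.46/(2√I) = 0.00543944.
η_I = (∂Q/∂I)·(I/Q) = 0.00543944 × (18011/179.089) = 0.547.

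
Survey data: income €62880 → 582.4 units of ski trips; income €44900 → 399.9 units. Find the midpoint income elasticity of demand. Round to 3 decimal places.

ΔQ = 399.9 − 582.4 = -182.5; midpoint Q̄ = (582.4 + 399.9)/2 = 491.15.
ΔI = 44900 − 62880 = -17980; midpoint Ī = (62880 + 44900)/2 = 53890.
η = (ΔQ/Q̄) ÷ (ΔI/Ī) = (-182.5/491.15) ÷ (-17980/53890) = 1.114.

1.114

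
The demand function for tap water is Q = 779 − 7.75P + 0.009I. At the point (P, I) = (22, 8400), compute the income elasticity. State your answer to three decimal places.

At P = 22, I = 8400: Q = 684.100.
Holding P constant, ∂Q/∂I = 0.009.
η_I = (∂Q/∂I)·(I/Q) = 0.009 × (8400/684.100) = 0.111.

0.111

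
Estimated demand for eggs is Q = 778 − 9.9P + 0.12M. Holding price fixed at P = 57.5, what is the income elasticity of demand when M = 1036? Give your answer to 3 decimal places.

0.373

At P = 57.5, M = 1036: Q = 333.070.
Holding P constant, ∂Q/∂M = 0.12.
η_M = (∂Q/∂M)·(M/Q) = 0.12 × (1036/333.070) = 0.373.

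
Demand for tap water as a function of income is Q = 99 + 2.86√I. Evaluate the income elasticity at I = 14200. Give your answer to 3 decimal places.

0.387

At I = 14200: Q = 439.808.
dQ/dI = 2.86/(2√I) = 0.0120003 at this income.
η = (dQ/dI)·(I/Q) = 0.0120003 × (14200/439.808) = 0.387.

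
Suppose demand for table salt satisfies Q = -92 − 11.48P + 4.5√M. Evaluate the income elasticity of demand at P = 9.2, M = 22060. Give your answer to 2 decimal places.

0.71

At P = 9.2, M = 22060: Q = 470.751.
Holding P constant, ∂Q/∂M = 4.5/(2√M) = 0.0151489.
η_M = (∂Q/∂M)·(M/Q) = 0.0151489 × (22060/470.751) = 0.71.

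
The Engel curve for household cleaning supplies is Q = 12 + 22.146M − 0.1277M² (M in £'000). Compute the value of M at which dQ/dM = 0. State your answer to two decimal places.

86.71

dQ/dM = 22.146 − 0.2554M.
The good is inferior where dQ/dM < 0. Setting dQ/dM = 0 gives M = 22.146 / 0.2554 = 86.71.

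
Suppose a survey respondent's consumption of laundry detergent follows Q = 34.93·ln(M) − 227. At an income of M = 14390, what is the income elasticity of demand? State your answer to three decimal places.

At M = 14390: Q = 107.430.
dQ/dM = 34.93/M = 0.00242738 at this income.
η = (dQ/dM)·(M/Q) = 0.00242738 × (14390/107.430) = 0.325.

0.325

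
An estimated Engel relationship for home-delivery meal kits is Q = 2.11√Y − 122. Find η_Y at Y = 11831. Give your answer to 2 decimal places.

At Y = 11831: Q = 107.506.
dQ/dY = 2.11/(2√Y) = 0.00969933 at this income.
η = (dQ/dY)·(Y/Q) = 0.00969933 × (11831/107.506) = 1.07.

1.07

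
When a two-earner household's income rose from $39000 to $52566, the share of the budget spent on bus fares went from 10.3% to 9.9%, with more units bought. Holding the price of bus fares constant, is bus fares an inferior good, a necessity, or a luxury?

Quantity rises but the budget share falls as income rises, so 0 < η < 1.

necessity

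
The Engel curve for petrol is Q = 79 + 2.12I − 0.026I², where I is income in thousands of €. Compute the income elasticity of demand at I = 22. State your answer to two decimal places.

At I = 22: Q = 113.0560.
dQ/dI = 2.12 − 0.052I = 0.97600.
η = (dQ/dI)·(I/Q) = 0.97600 × (22/113.0560) = 0.19.

0.19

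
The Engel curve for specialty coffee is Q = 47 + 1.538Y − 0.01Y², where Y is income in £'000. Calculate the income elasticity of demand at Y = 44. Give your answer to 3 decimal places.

At Y = 44: Q = 95.3120.
dQ/dY = 1.538 − 0.02Y = 0.65800.
η = (dQ/dY)·(Y/Q) = 0.65800 × (44/95.3120) = 0.304.

0.304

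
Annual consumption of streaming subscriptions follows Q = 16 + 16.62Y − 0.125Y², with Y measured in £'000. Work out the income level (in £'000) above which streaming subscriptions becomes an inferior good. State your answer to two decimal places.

dQ/dY = 16.62 − 0.25Y.
The good is inferior where dQ/dY < 0. Setting dQ/dY = 0 gives Y = 16.62 / 0.25 = 66.48.

66.48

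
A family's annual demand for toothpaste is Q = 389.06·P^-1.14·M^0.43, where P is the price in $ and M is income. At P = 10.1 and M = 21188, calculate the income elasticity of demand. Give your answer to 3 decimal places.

0.430

For a multiplicative demand Q = A·P^α·M^β, the income elasticity is β everywhere.
Here β = 0.43, so η = 0.430.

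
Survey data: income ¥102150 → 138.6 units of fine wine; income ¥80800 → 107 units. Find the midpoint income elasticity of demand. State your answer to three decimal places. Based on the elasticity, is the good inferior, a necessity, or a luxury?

1.103 (luxury)

ΔQ = 107 − 138.6 = -31.6; midpoint Q̄ = (138.6 + 107)/2 = 122.8.
ΔI = 80800 − 102150 = -21350; midpoint Ī = (102150 + 80800)/2 = 91475.
η = (ΔQ/Q̄) ÷ (ΔI/Ī) = (-31.6/122.8) ÷ (-21350/91475) = 1.103.
η > 1 ⇒ luxury.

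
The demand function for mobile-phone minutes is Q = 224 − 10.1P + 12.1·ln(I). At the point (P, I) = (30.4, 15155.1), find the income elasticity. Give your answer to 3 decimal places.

0.362

At P = 30.4, I = 15155.1: Q = 33.436.
Holding P constant, ∂Q/∂I = 12.1/I = 0.000798411.
η_I = (∂Q/∂I)·(I/Q) = 0.000798411 × (15155.1/33.436) = 0.362.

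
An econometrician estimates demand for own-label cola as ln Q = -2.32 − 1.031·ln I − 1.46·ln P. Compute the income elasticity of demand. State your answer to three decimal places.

In a log-linear demand, the coefficient on ln I is the income elasticity.
So η = -1.031.

-1.031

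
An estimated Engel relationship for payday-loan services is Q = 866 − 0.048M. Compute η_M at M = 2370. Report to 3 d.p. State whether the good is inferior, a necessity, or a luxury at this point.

-0.151 (inferior good)

At M = 2370: Q = 752.240.
dQ/dM = −0.048.
η = (dQ/dM)·(M/Q) = -0.048 × (2370/752.240) = -0.151.
Since η < 0, the good is an inferior good.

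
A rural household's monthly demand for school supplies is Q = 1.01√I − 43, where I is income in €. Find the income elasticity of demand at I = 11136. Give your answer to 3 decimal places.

At I = 11136: Q = 63.583.
dQ/dI = 1.01/(2√I) = 0.00478549 at this income.
η = (dQ/dI)·(I/Q) = 0.00478549 × (11136/63.583) = 0.838.

0.838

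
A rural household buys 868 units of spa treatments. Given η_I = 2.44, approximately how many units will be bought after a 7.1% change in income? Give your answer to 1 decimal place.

1018.4

%ΔQ ≈ η × %ΔI = 2.44 × 7.1% = 17.324%.
New Q ≈ 868 × (1 + 0.17324) = 1018.4.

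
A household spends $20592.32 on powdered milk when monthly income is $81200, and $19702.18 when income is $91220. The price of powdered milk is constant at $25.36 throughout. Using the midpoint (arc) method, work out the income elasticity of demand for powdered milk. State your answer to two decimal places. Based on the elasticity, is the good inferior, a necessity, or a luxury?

-0.38 (inferior good)

With a constant price, Q₁ = 20592.32/25.36 = 812.000 and Q₂ = 19702.18/25.36 = 776.900 (equivalently, work directly with expenditure since P cancels).
Midpoint %ΔQ = (19702.18 − 20592.32)/20147.25 = -0.04418; midpoint %ΔI = (91220 − 81200)/86210 = 0.11623.
η = -0.04418 / 0.11623 = -0.38.
η < 0 ⇒ inferior good.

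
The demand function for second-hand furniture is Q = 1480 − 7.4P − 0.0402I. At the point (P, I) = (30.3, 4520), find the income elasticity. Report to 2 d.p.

At P = 30.3, I = 4520: Q = 1074.076.
Holding P constant, ∂Q/∂I = −0.0402.
η_I = (∂Q/∂I)·(I/Q) = -0.0402 × (4520/1074.076) = -0.17.

-0.17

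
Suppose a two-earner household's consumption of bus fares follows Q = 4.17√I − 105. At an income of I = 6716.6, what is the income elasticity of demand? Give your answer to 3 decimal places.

0.722

At I = 6716.6: Q = 236.752.
dQ/dI = 4.17/(2√I) = 0.0254408 at this income.
η = (dQ/dI)·(I/Q) = 0.0254408 × (6716.6/236.752) = 0.722.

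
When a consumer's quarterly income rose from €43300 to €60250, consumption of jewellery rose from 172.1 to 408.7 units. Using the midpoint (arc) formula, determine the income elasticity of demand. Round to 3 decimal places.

ΔQ = 408.7 − 172.1 = 236.6; midpoint Q̄ = (172.1 + 408.7)/2 = 290.4.
ΔI = 60250 − 43300 = 16950; midpoint Ī = (43300 + 60250)/2 = 51775.
η = (ΔQ/Q̄) ÷ (ΔI/Ī) = (236.6/290.4) ÷ (16950/51775) = 2.489.

2.489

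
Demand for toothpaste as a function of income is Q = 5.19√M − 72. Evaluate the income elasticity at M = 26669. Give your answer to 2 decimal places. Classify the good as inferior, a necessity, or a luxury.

0.55 (necessity)

At M = 26669: Q = 775.561.
dQ/dM = 5.19/(2√M) = 0.0158904 at this income.
η = (dQ/dM)·(M/Q) = 0.0158904 × (26669/775.561) = 0.55.
Since 0 < η < 1, the good is a necessity.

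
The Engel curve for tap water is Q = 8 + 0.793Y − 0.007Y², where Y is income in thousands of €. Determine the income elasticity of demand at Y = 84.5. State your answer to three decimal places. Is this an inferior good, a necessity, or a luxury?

At Y = 84.5: Q = 25.0267.
dQ/dY = 0.793 − 0.014Y = -0.39000.
η = (dQ/dY)·(Y/Q) = -0.39000 × (84.5/25.0267) = -1.317.
η < 0 ⇒ inferior good.

-1.317 (inferior good)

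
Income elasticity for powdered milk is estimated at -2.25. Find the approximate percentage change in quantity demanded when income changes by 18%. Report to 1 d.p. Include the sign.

-40.5%

%ΔQ ≈ η × %ΔI = -2.25 × 18% = -40.5%.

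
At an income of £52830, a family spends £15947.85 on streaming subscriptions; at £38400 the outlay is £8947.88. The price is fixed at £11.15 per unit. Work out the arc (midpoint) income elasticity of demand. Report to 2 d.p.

1.78

With a constant price, Q₁ = 15947.85/11.15 = 1430.300 and Q₂ = 8947.88/11.15 = 802.500 (equivalently, work directly with expenditure since P cancels).
Midpoint %ΔQ = (8947.88 − 15947.85)/12447.87 = -0.56234; midpoint %ΔI = (38400 − 52830)/45615 = -0.31634.
η = -0.56234 / -0.31634 = 1.78.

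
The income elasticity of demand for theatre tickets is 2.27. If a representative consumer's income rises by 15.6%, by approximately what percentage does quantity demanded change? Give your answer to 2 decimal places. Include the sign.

35.41%

%ΔQ ≈ η × %ΔI = 2.27 × 15.6% = 35.41%.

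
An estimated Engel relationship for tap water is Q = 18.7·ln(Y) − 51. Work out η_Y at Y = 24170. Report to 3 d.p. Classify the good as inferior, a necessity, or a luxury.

0.136 (necessity)

At Y = 24170: Q = 137.737.
dQ/dY = 18.7/Y = 0.000773686 at this income.
η = (dQ/dY)·(Y/Q) = 0.000773686 × (24170/137.737) = 0.136.
Since 0 < η < 1, the good is a necessity.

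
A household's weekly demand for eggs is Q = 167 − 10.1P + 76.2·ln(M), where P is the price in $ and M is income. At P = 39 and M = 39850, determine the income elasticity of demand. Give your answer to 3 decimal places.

At P = 39, M = 39850: Q = 580.277.
Holding P constant, ∂Q/∂M = 76.2/M = 0.00191217.
η_M = (∂Q/∂M)·(M/Q) = 0.00191217 × (39850/580.277) = 0.131.

0.131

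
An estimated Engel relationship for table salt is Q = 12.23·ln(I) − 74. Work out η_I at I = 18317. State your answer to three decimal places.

0.266

At I = 18317: Q = 46.045.
dQ/dI = 12.23/I = 0.000667686 at this income.
η = (dQ/dI)·(I/Q) = 0.000667686 × (18317/46.045) = 0.266.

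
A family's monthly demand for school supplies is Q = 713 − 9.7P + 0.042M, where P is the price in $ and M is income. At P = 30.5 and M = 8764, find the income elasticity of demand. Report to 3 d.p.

At P = 30.5, M = 8764: Q = 785.238.
Holding P constant, ∂Q/∂M = 0.042.
η_M = (∂Q/∂M)·(M/Q) = 0.042 × (8764/785.238) = 0.469.

0.469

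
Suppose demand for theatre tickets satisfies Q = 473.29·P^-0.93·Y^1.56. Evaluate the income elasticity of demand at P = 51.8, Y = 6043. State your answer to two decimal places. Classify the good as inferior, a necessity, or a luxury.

For a multiplicative demand Q = A·P^α·Y^β, the income elasticity is β everywhere.
Here β = 1.56, so η = 1.56.
Since η > 1, this is a luxury.

1.56 (luxury)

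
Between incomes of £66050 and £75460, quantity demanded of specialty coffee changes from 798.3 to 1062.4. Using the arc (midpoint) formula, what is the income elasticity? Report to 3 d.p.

ΔQ = 1062.4 − 798.3 = 264.1; midpoint Q̄ = (798.3 + 1062.4)/2 = 930.35.
ΔI = 75460 − 66050 = 9410; midpoint Ī = (66050 + 75460)/2 = 70755.
η = (ΔQ/Q̄) ÷ (ΔI/Ī) = (264.1/930.35) ÷ (9410/70755) = 2.134.

2.134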